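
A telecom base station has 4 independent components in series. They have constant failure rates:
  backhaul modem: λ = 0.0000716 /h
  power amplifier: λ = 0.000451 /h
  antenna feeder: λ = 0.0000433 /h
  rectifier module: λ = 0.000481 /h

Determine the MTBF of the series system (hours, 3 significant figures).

Series of exponential components: λ_sys = Σ λ_i
λ_sys = 0.0000716 + 0.000451 + 0.0000433 + 0.000481 = 1.0469e-03 /h
MTBF = 1 / λ_sys = 955 h

955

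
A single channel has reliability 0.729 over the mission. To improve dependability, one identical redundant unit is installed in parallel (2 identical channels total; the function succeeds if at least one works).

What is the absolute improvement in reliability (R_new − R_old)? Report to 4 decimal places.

0.1976

R_before = 0.729
R_after = 1 − (1 − 0.729)^2 = 0.9266
ΔR = 0.9266 − 0.729 = 0.1976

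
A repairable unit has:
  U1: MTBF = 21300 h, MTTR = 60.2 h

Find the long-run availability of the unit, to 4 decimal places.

0.9972

A(U1) = MTBF/(MTBF+MTTR) = 21300/(21300+60.2) = 0.9972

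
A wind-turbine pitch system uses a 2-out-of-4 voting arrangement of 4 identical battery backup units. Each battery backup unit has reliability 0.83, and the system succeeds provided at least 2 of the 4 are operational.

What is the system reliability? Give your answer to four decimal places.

R = Σ_{i=2}^{4} C(4,i) p^i (1−p)^{4−i} with p = 0.83
C(4,2)·0.83^2·0.17^2 = 0.119455
C(4,3)·0.83^3·0.17^1 = 0.388815
C(4,4)·0.83^4·0.17^0 = 0.474583
Sum = 0.9829

0.9829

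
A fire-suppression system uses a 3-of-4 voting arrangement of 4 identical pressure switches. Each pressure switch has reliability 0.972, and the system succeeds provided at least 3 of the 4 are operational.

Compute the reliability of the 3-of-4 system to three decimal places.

0.995

R = Σ_{i=3}^{4} C(4,i) p^i (1−p)^{4−i} with p = 0.972
C(4,3)·0.972^3·0.028^1 = 0.10285
C(4,4)·0.972^4·0.028^0 = 0.89262
Sum = 0.995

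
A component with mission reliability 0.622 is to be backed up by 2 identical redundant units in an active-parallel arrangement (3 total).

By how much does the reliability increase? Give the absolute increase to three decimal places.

R_before = 0.622
R_after = 1 − (1 − 0.622)^3 = 0.946
ΔR = 0.946 − 0.622 = 0.324

0.324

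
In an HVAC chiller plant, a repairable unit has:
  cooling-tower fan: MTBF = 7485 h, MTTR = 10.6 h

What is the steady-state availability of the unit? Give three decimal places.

0.999

A(cooling-tower fan) = MTBF/(MTBF+MTTR) = 7485/(7485+10.6) = 0.999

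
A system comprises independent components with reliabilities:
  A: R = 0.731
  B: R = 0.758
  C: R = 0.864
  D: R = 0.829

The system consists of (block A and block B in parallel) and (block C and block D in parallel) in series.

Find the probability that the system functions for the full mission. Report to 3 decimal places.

0.913

Parallel (A and B): 1 − (1 − 0.73100)(1 − 0.75800) = 0.93490
Parallel (C and D): 1 − (1 − 0.86400)(1 − 0.82900) = 0.97674
Series ([0.93490] and [0.97674]): 0.93490 × 0.97674 = 0.913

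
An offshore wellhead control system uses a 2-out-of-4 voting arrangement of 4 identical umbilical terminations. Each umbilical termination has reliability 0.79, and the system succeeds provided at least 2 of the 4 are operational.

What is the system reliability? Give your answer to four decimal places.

0.9688

R = Σ_{i=2}^{4} C(4,i) p^i (1−p)^{4−i} with p = 0.79
C(4,2)·0.79^2·0.21^2 = 0.165137
C(4,3)·0.79^3·0.21^1 = 0.414153
C(4,4)·0.79^4·0.21^0 = 0.389501
Sum = 0.9688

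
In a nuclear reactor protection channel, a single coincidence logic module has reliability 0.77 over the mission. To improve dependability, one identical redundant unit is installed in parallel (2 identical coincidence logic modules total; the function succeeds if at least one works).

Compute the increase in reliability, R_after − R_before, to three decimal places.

R_before = 0.77
R_after = 1 − (1 − 0.77)^2 = 0.947
ΔR = 0.947 − 0.77 = 0.177

0.177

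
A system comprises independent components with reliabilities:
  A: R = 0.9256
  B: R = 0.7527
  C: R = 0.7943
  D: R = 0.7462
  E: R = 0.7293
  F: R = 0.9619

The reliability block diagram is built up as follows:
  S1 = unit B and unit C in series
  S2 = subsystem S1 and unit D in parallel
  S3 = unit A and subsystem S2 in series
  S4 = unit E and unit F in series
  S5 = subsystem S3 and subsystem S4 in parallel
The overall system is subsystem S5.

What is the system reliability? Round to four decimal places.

0.9496

Series (B and C): 0.752700 × 0.794300 = 0.597870
Parallel ([0.597870] and D): 1 − (1 − 0.597870)(1 − 0.746200) = 0.897939
Series (A and [0.897939]): 0.925600 × 0.897939 = 0.831132
Series (E and F): 0.729300 × 0.961900 = 0.701514
Parallel ([0.831132] and [0.701514]): 1 − (1 − 0.831132)(1 − 0.701514) = 0.9496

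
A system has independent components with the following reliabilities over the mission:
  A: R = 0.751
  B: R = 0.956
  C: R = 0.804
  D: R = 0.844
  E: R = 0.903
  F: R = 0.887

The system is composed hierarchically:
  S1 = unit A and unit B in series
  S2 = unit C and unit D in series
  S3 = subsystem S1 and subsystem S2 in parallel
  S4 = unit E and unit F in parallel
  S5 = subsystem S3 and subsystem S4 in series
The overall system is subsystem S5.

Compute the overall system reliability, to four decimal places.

Series (A and B): 0.751000 × 0.956000 = 0.717956
Series (C and D): 0.804000 × 0.844000 = 0.678576
Parallel ([0.717956] and [0.678576]): 1 − (1 − 0.717956)(1 − 0.678576) = 0.909344
Parallel (E and F): 1 − (1 − 0.903000)(1 − 0.887000) = 0.989039
Series ([0.909344] and [0.989039]): 0.909344 × 0.989039 = 0.8994

0.8994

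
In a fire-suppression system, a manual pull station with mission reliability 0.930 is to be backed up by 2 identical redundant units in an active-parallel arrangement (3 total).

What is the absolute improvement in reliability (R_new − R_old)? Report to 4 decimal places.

0.0697

R_before = 0.930
R_after = 1 − (1 − 0.930)^3 = 0.9997
ΔR = 0.9997 − 0.930 = 0.0697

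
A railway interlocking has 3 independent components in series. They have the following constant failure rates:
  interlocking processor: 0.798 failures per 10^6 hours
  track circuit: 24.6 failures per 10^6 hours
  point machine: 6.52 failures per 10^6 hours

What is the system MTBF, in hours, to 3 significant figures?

31300

Series of exponential components: λ_sys = Σ λ_i
λ_sys = 0.000000798 + 0.0000246 + 0.00000652 = 3.1918e-05 /h
MTBF = 1 / λ_sys = 31300 h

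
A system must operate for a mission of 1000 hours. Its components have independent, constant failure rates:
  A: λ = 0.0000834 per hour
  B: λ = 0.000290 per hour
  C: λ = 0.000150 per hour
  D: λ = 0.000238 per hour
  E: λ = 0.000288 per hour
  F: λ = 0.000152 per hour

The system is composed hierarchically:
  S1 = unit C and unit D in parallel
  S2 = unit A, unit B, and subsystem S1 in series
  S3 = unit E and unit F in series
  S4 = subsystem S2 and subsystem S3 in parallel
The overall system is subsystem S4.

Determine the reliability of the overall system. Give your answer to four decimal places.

R(A) = exp(−0.0000834 × 1000) = 0.919983
R(B) = exp(−0.000290 × 1000) = 0.748264
R(C) = exp(−0.000150 × 1000) = 0.860708
R(D) = exp(−0.000238 × 1000) = 0.788203
R(E) = exp(−0.000288 × 1000) = 0.749762
R(F) = exp(−0.000152 × 1000) = 0.858988
Parallel (C and D): 1 − (1 − 0.860708)(1 − 0.788203) = 0.970498
Series (A, B, and [0.970498]): 0.919983 × 0.748264 × 0.970498 = 0.668081
Series (E and F): 0.749762 × 0.858988 = 0.644037
Parallel ([0.668081] and [0.644037]): 1 − (1 − 0.668081)(1 − 0.644037) = 0.8818

0.8818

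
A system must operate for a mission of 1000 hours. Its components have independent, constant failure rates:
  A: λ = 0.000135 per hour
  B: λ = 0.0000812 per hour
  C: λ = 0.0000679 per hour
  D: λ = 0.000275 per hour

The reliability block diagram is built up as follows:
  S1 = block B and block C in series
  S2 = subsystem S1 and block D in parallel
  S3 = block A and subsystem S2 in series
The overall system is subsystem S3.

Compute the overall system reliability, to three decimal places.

0.845

R(A) = exp(−0.000135 × 1000) = 0.87372
R(B) = exp(−0.0000812 × 1000) = 0.92201
R(C) = exp(−0.0000679 × 1000) = 0.93435
R(D) = exp(−0.000275 × 1000) = 0.75957
Series (B and C): 0.92201 × 0.93435 = 0.86148
Parallel ([0.86148] and D): 1 − (1 − 0.86148)(1 − 0.75957) = 0.96670
Series (A and [0.96670]): 0.87372 × 0.96670 = 0.845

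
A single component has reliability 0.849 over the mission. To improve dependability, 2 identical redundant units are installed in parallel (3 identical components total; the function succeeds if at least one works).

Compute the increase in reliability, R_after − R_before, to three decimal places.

R_before = 0.849
R_after = 1 − (1 − 0.849)^3 = 0.997
ΔR = 0.997 − 0.849 = 0.148

0.148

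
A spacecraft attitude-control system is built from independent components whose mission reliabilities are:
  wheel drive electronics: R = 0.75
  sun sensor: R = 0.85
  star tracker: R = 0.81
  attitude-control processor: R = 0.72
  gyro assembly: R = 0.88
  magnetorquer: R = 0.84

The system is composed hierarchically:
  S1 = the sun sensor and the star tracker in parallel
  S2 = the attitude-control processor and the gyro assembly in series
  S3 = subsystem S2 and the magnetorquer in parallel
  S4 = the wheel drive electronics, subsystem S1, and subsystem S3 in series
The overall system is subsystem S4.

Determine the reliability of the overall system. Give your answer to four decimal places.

Parallel (sun sensor and star tracker): 1 − (1 − 0.850000)(1 − 0.810000) = 0.971500
Series (attitude-control processor and gyro assembly): 0.720000 × 0.880000 = 0.633600
Parallel ([0.633600] and magnetorquer): 1 − (1 − 0.633600)(1 − 0.840000) = 0.941376
Series (wheel drive electronics, [0.971500], and [0.941376]): 0.750000 × 0.971500 × 0.941376 = 0.6859

0.6859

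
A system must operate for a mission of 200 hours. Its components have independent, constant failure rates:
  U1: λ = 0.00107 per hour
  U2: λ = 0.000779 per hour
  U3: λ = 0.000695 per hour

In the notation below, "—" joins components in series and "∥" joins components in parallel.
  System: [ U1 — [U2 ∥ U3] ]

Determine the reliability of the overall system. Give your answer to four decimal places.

0.7922

R(U1) = exp(−0.00107 × 200) = 0.807348
R(U2) = exp(−0.000779 × 200) = 0.855730
R(U3) = exp(−0.000695 × 200) = 0.870228
Parallel (U2 and U3): 1 − (1 − 0.855730)(1 − 0.870228) = 0.981278
Series (U1 and [0.981278]): 0.807348 × 0.981278 = 0.7922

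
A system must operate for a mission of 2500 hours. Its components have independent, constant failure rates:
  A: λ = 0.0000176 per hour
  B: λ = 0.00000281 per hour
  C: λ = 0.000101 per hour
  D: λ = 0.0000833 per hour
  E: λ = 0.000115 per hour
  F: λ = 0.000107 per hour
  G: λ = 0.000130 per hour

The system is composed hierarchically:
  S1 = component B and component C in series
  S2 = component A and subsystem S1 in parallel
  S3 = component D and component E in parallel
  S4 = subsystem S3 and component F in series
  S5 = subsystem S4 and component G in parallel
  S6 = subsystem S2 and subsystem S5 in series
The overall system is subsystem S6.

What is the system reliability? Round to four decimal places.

R(A) = exp(−0.0000176 × 2500) = 0.956954
R(B) = exp(−0.00000281 × 2500) = 0.993000
R(C) = exp(−0.000101 × 2500) = 0.776856
R(D) = exp(−0.0000833 × 2500) = 0.812004
R(E) = exp(−0.000115 × 2500) = 0.750137
R(F) = exp(−0.000107 × 2500) = 0.765290
R(G) = exp(−0.000130 × 2500) = 0.722527
Series (B and C): 0.993000 × 0.776856 = 0.771418
Parallel (A and [0.771418]): 1 − (1 − 0.956954)(1 − 0.771418) = 0.990160
Parallel (D and E): 1 − (1 − 0.812004)(1 − 0.750137) = 0.953027
Series ([0.953027] and F): 0.953027 × 0.765290 = 0.729342
Parallel ([0.729342] and G): 1 − (1 − 0.729342)(1 − 0.722527) = 0.924900
Series ([0.990160] and [0.924900]): 0.990160 × 0.924900 = 0.9158

0.9158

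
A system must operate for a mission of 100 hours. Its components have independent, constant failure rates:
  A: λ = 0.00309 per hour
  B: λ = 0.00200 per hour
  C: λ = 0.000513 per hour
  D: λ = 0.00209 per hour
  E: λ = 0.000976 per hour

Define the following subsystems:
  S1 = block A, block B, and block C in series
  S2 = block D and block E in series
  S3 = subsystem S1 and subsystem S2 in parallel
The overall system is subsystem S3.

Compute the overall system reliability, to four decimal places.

R(A) = exp(−0.00309 × 100) = 0.734181
R(B) = exp(−0.00200 × 100) = 0.818731
R(C) = exp(−0.000513 × 100) = 0.949994
R(D) = exp(−0.00209 × 100) = 0.811395
R(E) = exp(−0.000976 × 100) = 0.907012
Series (A, B, and C): 0.734181 × 0.818731 × 0.949994 = 0.571038
Series (D and E): 0.811395 × 0.907012 = 0.735945
Parallel ([0.571038] and [0.735945]): 1 − (1 − 0.571038)(1 − 0.735945) = 0.8867

0.8867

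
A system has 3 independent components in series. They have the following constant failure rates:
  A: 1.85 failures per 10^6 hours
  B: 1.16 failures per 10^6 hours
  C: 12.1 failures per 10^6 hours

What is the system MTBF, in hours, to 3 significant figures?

66200

Series of exponential components: λ_sys = Σ λ_i
λ_sys = 0.00000185 + 0.00000116 + 0.0000121 = 1.5110e-05 /h
MTBF = 1 / λ_sys = 66200 h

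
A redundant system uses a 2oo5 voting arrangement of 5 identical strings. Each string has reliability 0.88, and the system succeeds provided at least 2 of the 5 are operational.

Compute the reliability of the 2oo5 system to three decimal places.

R = Σ_{i=2}^{5} C(5,i) p^i (1−p)^{5−i} with p = 0.88
C(5,2)·0.88^2·0.12^3 = 0.01338
C(5,3)·0.88^3·0.12^2 = 0.09813
C(5,4)·0.88^4·0.12^1 = 0.35982
C(5,5)·0.88^5·0.12^0 = 0.52773
Sum = 0.999

0.999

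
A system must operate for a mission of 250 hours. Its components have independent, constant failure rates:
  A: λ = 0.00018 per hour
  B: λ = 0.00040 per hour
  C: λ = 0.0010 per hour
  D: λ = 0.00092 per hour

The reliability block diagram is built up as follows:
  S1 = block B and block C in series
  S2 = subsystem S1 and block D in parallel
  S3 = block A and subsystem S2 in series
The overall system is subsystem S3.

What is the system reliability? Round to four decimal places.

R(A) = exp(−0.00018 × 250) = 0.955997
R(B) = exp(−0.00040 × 250) = 0.904837
R(C) = exp(−0.0010 × 250) = 0.778801
R(D) = exp(−0.00092 × 250) = 0.794534
Series (B and C): 0.904837 × 0.778801 = 0.704688
Parallel ([0.704688] and D): 1 − (1 − 0.704688)(1 − 0.794534) = 0.939323
Series (A and [0.939323]): 0.955997 × 0.939323 = 0.8980

0.8980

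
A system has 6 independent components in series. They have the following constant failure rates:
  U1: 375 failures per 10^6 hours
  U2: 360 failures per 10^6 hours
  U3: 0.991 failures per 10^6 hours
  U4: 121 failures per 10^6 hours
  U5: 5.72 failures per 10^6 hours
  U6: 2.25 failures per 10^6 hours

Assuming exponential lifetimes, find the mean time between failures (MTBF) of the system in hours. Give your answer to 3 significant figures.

1160

Series of exponential components: λ_sys = Σ λ_i
λ_sys = 0.000375 + 0.000360 + 0.000000991 + 0.000121 + 0.00000572 + 0.00000225 = 8.6496e-04 /h
MTBF = 1 / λ_sys = 1160 h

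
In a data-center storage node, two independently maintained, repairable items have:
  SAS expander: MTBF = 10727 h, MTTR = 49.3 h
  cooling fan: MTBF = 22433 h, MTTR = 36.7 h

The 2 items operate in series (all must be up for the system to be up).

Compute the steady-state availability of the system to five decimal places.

0.99380

A(SAS expander) = MTBF/(MTBF+MTTR) = 10727/(10727+49.3) = 0.995425
A(cooling fan) = MTBF/(MTBF+MTTR) = 22433/(22433+36.7) = 0.998367
Series availability: 0.995425 × 0.998367 = 0.99380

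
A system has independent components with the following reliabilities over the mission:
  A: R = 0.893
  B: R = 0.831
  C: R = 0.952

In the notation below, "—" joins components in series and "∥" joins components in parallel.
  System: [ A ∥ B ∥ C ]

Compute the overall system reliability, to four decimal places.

Parallel (A, B, and C): 1 − (1 − 0.893000)(1 − 0.831000)(1 − 0.952000) = 0.9991

0.9991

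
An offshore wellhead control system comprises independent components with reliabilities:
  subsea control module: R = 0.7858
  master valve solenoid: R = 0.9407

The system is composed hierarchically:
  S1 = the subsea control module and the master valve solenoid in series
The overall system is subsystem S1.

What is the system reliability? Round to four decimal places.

0.7392

Series (subsea control module and master valve solenoid): 0.785800 × 0.940700 = 0.7392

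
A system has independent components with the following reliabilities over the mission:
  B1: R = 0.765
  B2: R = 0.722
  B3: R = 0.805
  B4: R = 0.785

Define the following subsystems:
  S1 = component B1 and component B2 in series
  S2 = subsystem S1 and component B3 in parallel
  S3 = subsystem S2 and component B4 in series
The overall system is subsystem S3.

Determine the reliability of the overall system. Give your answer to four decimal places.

Series (B1 and B2): 0.765000 × 0.722000 = 0.552330
Parallel ([0.552330] and B3): 1 − (1 − 0.552330)(1 − 0.805000) = 0.912704
Series ([0.912704] and B4): 0.912704 × 0.785000 = 0.7165

0.7165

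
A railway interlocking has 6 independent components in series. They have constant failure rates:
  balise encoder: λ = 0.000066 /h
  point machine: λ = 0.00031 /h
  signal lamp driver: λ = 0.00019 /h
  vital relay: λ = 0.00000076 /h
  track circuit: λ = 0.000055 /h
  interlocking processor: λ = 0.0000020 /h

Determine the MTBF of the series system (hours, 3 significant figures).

Series of exponential components: λ_sys = Σ λ_i
λ_sys = 0.000066 + 0.00031 + 0.00019 + 0.00000076 + 0.000055 + 0.0000020 = 6.2376e-04 /h
MTBF = 1 / λ_sys = 1600 h

1600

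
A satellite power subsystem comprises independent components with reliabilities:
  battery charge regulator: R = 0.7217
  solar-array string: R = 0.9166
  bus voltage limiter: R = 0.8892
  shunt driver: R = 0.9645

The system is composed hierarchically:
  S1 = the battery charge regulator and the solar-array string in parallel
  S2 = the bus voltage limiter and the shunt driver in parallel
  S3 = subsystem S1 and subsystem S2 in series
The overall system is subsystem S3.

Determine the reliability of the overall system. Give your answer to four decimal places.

Parallel (battery charge regulator and solar-array string): 1 − (1 − 0.721700)(1 − 0.916600) = 0.976790
Parallel (bus voltage limiter and shunt driver): 1 − (1 − 0.889200)(1 − 0.964500) = 0.996067
Series ([0.976790] and [0.996067]): 0.976790 × 0.996067 = 0.9729

0.9729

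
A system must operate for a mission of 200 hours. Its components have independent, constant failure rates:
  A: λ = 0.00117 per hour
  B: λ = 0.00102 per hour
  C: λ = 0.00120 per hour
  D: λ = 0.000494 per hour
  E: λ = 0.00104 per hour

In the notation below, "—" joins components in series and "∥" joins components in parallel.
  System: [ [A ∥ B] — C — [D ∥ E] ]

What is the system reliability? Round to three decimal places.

R(A) = exp(−0.00117 × 200) = 0.79136
R(B) = exp(−0.00102 × 200) = 0.81546
R(C) = exp(−0.00120 × 200) = 0.78663
R(D) = exp(−0.000494 × 200) = 0.90592
R(E) = exp(−0.00104 × 200) = 0.81221
Parallel (A and B): 1 − (1 − 0.79136)(1 − 0.81546) = 0.96150
Parallel (D and E): 1 − (1 − 0.90592)(1 − 0.81221) = 0.98233
Series ([0.96150], C, and [0.98233]): 0.96150 × 0.78663 × 0.98233 = 0.743

0.743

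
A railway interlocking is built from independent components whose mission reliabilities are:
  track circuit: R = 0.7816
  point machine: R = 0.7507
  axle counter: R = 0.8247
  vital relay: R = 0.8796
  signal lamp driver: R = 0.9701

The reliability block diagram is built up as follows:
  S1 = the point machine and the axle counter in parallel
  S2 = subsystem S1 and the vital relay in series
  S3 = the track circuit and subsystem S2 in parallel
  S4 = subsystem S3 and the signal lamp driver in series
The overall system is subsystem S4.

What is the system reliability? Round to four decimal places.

Parallel (point machine and axle counter): 1 − (1 − 0.750700)(1 − 0.824700) = 0.956298
Series ([0.956298] and vital relay): 0.956298 × 0.879600 = 0.841160
Parallel (track circuit and [0.841160]): 1 − (1 − 0.781600)(1 − 0.841160) = 0.965309
Series ([0.965309] and signal lamp driver): 0.965309 × 0.970100 = 0.9364

0.9364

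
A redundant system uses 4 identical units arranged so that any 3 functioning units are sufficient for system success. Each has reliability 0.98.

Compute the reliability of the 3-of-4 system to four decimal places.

R = Σ_{i=3}^{4} C(4,i) p^i (1−p)^{4−i} with p = 0.98
C(4,3)·0.98^3·0.02^1 = 0.075295
C(4,4)·0.98^4·0.02^0 = 0.922368
Sum = 0.9977

0.9977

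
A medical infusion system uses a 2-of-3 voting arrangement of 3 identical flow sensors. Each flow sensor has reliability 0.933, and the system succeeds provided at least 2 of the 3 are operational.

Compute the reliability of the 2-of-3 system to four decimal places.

R = Σ_{i=2}^{3} C(3,i) p^i (1−p)^{3−i} with p = 0.933
C(3,2)·0.933^2·0.067^1 = 0.174968
C(3,3)·0.933^3·0.067^0 = 0.812166
Sum = 0.9871

0.9871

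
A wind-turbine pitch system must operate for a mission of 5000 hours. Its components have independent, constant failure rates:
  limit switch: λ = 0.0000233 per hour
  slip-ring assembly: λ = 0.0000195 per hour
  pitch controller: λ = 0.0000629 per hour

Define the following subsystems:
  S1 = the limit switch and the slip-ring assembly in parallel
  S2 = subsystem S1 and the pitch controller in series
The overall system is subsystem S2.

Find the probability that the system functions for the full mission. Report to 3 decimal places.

0.723

R(limit switch) = exp(−0.0000233 × 5000) = 0.89003
R(slip-ring assembly) = exp(−0.0000195 × 5000) = 0.90710
R(pitch controller) = exp(−0.0000629 × 5000) = 0.73015
Parallel (limit switch and slip-ring assembly): 1 − (1 − 0.89003)(1 − 0.90710) = 0.98978
Series ([0.98978] and pitch controller): 0.98978 × 0.73015 = 0.723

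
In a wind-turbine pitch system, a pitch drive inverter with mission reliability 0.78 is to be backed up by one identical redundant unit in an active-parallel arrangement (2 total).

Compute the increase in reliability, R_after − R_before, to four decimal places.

R_before = 0.78
R_after = 1 − (1 − 0.78)^2 = 0.9516
ΔR = 0.9516 − 0.78 = 0.1716

0.1716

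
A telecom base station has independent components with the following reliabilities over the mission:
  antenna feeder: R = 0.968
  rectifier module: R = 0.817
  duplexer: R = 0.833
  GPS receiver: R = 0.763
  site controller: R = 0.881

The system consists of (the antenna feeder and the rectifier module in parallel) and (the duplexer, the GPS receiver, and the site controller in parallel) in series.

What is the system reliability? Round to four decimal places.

0.9895

Parallel (antenna feeder and rectifier module): 1 − (1 − 0.968000)(1 − 0.817000) = 0.994144
Parallel (duplexer, GPS receiver, and site controller): 1 − (1 − 0.833000)(1 − 0.763000)(1 − 0.881000) = 0.995290
Series ([0.994144] and [0.995290]): 0.994144 × 0.995290 = 0.9895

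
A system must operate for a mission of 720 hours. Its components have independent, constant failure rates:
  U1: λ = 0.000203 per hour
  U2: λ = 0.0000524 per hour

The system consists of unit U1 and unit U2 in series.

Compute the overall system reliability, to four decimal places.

0.8320

R(U1) = exp(−0.000203 × 720) = 0.864019
R(U2) = exp(−0.0000524 × 720) = 0.962975
Series (U1 and U2): 0.864019 × 0.962975 = 0.8320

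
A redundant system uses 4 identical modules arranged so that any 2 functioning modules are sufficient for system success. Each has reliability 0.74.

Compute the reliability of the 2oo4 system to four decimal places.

R = Σ_{i=2}^{4} C(4,i) p^i (1−p)^{4−i} with p = 0.74
C(4,2)·0.74^2·0.26^2 = 0.222107
C(4,3)·0.74^3·0.26^1 = 0.421433
C(4,4)·0.74^4·0.26^0 = 0.299866
Sum = 0.9434

0.9434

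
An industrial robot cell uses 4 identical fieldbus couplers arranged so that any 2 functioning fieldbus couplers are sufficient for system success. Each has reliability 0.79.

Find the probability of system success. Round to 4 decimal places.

0.9688

R = Σ_{i=2}^{4} C(4,i) p^i (1−p)^{4−i} with p = 0.79
C(4,2)·0.79^2·0.21^2 = 0.165137
C(4,3)·0.79^3·0.21^1 = 0.414153
C(4,4)·0.79^4·0.21^0 = 0.389501
Sum = 0.9688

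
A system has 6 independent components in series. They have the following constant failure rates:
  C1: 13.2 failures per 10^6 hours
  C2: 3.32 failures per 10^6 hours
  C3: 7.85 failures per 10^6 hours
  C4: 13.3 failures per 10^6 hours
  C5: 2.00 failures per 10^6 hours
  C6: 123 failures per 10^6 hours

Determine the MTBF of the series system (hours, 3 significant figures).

Series of exponential components: λ_sys = Σ λ_i
λ_sys = 0.0000132 + 0.00000332 + 0.00000785 + 0.0000133 + 0.00000200 + 0.000123 = 1.6267e-04 /h
MTBF = 1 / λ_sys = 6150 h

6150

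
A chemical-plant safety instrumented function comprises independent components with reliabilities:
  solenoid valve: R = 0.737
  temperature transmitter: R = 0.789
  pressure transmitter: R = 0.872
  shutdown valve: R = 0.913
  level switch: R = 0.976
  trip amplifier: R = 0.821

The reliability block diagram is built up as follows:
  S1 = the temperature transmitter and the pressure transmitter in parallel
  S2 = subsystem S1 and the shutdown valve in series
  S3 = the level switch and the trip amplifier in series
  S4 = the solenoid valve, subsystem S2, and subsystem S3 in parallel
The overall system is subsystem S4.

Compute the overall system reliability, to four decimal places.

Parallel (temperature transmitter and pressure transmitter): 1 − (1 − 0.789000)(1 − 0.872000) = 0.972992
Series ([0.972992] and shutdown valve): 0.972992 × 0.913000 = 0.888342
Series (level switch and trip amplifier): 0.976000 × 0.821000 = 0.801296
Parallel (solenoid valve, [0.888342], and [0.801296]): 1 − (1 − 0.737000)(1 − 0.888342)(1 − 0.801296) = 0.9942

0.9942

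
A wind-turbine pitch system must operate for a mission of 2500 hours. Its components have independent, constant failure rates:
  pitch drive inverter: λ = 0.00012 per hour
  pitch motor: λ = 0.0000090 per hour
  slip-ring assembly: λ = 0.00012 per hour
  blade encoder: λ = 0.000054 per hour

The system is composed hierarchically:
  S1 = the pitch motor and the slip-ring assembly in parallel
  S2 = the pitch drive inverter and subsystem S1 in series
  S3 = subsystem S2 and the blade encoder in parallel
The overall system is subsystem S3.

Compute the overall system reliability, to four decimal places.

R(pitch drive inverter) = exp(−0.00012 × 2500) = 0.740818
R(pitch motor) = exp(−0.0000090 × 2500) = 0.977751
R(slip-ring assembly) = exp(−0.00012 × 2500) = 0.740818
R(blade encoder) = exp(−0.000054 × 2500) = 0.873716
Parallel (pitch motor and slip-ring assembly): 1 − (1 − 0.977751)(1 − 0.740818) = 0.994233
Series (pitch drive inverter and [0.994233]): 0.740818 × 0.994233 = 0.736546
Parallel ([0.736546] and blade encoder): 1 − (1 − 0.736546)(1 − 0.873716) = 0.9667

0.9667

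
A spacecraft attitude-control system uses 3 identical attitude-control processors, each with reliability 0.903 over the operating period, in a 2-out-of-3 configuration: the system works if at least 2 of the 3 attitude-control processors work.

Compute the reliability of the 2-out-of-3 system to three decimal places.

R = Σ_{i=2}^{3} C(3,i) p^i (1−p)^{3−i} with p = 0.903
C(3,2)·0.903^2·0.097^1 = 0.23728
C(3,3)·0.903^3·0.097^0 = 0.73631
Sum = 0.974

0.974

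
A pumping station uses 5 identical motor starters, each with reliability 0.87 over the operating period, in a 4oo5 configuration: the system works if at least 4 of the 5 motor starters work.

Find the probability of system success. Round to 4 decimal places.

0.8708

R = Σ_{i=4}^{5} C(5,i) p^i (1−p)^{5−i} with p = 0.87
C(5,4)·0.87^4·0.13^1 = 0.372383
C(5,5)·0.87^5·0.13^0 = 0.498421
Sum = 0.8708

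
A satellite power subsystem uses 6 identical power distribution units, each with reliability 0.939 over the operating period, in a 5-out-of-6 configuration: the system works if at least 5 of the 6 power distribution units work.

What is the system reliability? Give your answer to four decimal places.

0.9527

R = Σ_{i=5}^{6} C(6,i) p^i (1−p)^{6−i} with p = 0.939
C(6,5)·0.939^5·0.061^1 = 0.267183
C(6,6)·0.939^6·0.061^0 = 0.685478
Sum = 0.9527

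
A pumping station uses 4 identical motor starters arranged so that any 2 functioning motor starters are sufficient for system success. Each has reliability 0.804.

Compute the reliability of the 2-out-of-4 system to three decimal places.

0.974

R = Σ_{i=2}^{4} C(4,i) p^i (1−p)^{4−i} with p = 0.804
C(4,2)·0.804^2·0.196^2 = 0.14900
C(4,3)·0.804^3·0.196^1 = 0.40746
C(4,4)·0.804^4·0.196^0 = 0.41785
Sum = 0.974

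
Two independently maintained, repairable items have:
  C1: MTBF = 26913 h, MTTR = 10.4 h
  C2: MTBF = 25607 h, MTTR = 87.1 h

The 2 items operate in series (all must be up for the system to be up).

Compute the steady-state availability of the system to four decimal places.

0.9962

A(C1) = MTBF/(MTBF+MTTR) = 26913/(26913+10.4) = 0.999614
A(C2) = MTBF/(MTBF+MTTR) = 25607/(25607+87.1) = 0.996610
Series availability: 0.999614 × 0.996610 = 0.9962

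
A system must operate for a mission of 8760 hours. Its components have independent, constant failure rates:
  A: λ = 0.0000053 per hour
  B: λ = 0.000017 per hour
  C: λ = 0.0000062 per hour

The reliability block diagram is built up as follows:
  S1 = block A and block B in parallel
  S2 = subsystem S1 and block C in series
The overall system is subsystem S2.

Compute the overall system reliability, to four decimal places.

0.9412

R(A) = exp(−0.0000053 × 8760) = 0.954633
R(B) = exp(−0.000017 × 8760) = 0.861638
R(C) = exp(−0.0000062 × 8760) = 0.947137
Parallel (A and B): 1 − (1 − 0.954633)(1 − 0.861638) = 0.993723
Series ([0.993723] and C): 0.993723 × 0.947137 = 0.9412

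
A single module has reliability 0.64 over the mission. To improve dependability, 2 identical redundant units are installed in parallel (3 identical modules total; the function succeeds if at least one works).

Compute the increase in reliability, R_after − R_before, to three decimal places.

R_before = 0.64
R_after = 1 − (1 − 0.64)^3 = 0.953
ΔR = 0.953 − 0.64 = 0.313

0.313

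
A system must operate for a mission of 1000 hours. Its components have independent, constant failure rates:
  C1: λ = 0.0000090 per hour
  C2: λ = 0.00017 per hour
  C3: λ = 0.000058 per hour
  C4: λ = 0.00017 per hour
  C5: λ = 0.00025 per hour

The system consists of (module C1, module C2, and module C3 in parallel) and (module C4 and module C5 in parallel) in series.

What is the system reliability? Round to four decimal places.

R(C1) = exp(−0.0000090 × 1000) = 0.991040
R(C2) = exp(−0.00017 × 1000) = 0.843665
R(C3) = exp(−0.000058 × 1000) = 0.943650
R(C4) = exp(−0.00017 × 1000) = 0.843665
R(C5) = exp(−0.00025 × 1000) = 0.778801
Parallel (C1, C2, and C3): 1 − (1 − 0.991040)(1 − 0.843665)(1 − 0.943650) = 0.999921
Parallel (C4 and C5): 1 − (1 − 0.843665)(1 − 0.778801) = 0.965419
Series ([0.999921] and [0.965419]): 0.999921 × 0.965419 = 0.9653

0.9653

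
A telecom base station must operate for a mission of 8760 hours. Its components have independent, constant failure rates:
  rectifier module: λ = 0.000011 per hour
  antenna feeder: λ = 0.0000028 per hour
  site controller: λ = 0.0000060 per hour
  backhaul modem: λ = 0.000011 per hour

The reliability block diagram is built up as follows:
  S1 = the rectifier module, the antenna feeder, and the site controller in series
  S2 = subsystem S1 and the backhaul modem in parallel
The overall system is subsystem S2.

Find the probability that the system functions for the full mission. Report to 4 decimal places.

R(rectifier module) = exp(−0.000011 × 8760) = 0.908137
R(antenna feeder) = exp(−0.0000028 × 8760) = 0.975770
R(site controller) = exp(−0.0000060 × 8760) = 0.948797
R(backhaul modem) = exp(−0.000011 × 8760) = 0.908137
Series (rectifier module, antenna feeder, and site controller): 0.908137 × 0.975770 × 0.948797 = 0.840760
Parallel ([0.840760] and backhaul modem): 1 − (1 − 0.840760)(1 − 0.908137) = 0.9854

0.9854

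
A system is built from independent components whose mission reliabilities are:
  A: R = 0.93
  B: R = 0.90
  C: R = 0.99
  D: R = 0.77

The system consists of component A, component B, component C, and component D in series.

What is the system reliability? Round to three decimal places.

0.638

Series (A, B, C, and D): 0.93000 × 0.90000 × 0.99000 × 0.77000 = 0.638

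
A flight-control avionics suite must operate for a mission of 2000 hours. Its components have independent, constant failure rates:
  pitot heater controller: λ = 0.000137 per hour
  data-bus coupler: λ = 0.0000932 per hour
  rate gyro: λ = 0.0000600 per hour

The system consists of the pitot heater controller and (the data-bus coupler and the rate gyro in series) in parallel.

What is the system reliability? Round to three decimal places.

0.937

R(pitot heater controller) = exp(−0.000137 × 2000) = 0.76033
R(data-bus coupler) = exp(−0.0000932 × 2000) = 0.82994
R(rate gyro) = exp(−0.0000600 × 2000) = 0.88692
Series (data-bus coupler and rate gyro): 0.82994 × 0.88692 = 0.73609
Parallel (pitot heater controller and [0.73609]): 1 − (1 − 0.76033)(1 − 0.73609) = 0.937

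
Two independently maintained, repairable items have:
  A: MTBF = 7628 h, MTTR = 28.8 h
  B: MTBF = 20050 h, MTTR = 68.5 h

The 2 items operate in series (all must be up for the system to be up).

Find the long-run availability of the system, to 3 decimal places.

0.993

A(A) = MTBF/(MTBF+MTTR) = 7628/(7628+28.8) = 0.996239
A(B) = MTBF/(MTBF+MTTR) = 20050/(20050+68.5) = 0.996595
Series availability: 0.996239 × 0.996595 = 0.993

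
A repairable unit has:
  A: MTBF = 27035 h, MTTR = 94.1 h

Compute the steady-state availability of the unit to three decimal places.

A(A) = MTBF/(MTBF+MTTR) = 27035/(27035+94.1) = 0.997

0.997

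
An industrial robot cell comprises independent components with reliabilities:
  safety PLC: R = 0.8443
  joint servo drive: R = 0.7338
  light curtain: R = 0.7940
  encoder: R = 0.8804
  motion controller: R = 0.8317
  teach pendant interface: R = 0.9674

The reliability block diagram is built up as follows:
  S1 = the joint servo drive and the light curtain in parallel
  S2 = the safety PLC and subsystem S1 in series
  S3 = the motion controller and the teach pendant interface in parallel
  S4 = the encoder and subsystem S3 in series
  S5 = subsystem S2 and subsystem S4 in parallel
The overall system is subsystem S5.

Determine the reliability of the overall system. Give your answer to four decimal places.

0.9749

Parallel (joint servo drive and light curtain): 1 − (1 − 0.733800)(1 − 0.794000) = 0.945163
Series (safety PLC and [0.945163]): 0.844300 × 0.945163 = 0.798001
Parallel (motion controller and teach pendant interface): 1 − (1 − 0.831700)(1 − 0.967400) = 0.994513
Series (encoder and [0.994513]): 0.880400 × 0.994513 = 0.875569
Parallel ([0.798001] and [0.875569]): 1 − (1 − 0.798001)(1 − 0.875569) = 0.9749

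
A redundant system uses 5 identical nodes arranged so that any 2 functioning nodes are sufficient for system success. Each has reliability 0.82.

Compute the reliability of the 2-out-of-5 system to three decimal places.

R = Σ_{i=2}^{5} C(5,i) p^i (1−p)^{5−i} with p = 0.82
C(5,2)·0.82^2·0.18^3 = 0.03921
C(5,3)·0.82^3·0.18^2 = 0.17864
C(5,4)·0.82^4·0.18^1 = 0.40691
C(5,5)·0.82^5·0.18^0 = 0.37074
Sum = 0.996

0.996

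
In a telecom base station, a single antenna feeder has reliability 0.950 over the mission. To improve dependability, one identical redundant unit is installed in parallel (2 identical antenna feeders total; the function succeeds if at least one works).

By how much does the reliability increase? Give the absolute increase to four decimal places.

0.0475

R_before = 0.950
R_after = 1 − (1 − 0.950)^2 = 0.9975
ΔR = 0.9975 − 0.950 = 0.0475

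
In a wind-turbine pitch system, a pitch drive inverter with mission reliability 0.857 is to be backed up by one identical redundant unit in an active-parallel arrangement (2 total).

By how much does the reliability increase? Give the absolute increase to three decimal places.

R_before = 0.857
R_after = 1 − (1 − 0.857)^2 = 0.980
ΔR = 0.980 − 0.857 = 0.123

0.123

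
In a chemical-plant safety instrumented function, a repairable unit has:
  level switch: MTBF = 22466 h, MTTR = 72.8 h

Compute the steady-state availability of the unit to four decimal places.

A(level switch) = MTBF/(MTBF+MTTR) = 22466/(22466+72.8) = 0.9968

0.9968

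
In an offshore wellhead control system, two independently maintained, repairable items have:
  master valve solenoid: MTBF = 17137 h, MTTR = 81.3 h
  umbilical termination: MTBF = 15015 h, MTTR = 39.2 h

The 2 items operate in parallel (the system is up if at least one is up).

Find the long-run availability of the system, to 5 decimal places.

0.99999

A(master valve solenoid) = MTBF/(MTBF+MTTR) = 17137/(17137+81.3) = 0.995278
A(umbilical termination) = MTBF/(MTBF+MTTR) = 15015/(15015+39.2) = 0.997396
Parallel availability: 1 − (1 − 0.995278)(1 − 0.997396) = 0.99999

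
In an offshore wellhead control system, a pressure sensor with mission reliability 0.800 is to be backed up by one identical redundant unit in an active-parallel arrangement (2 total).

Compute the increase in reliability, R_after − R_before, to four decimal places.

R_before = 0.800
R_after = 1 − (1 − 0.800)^2 = 0.9600
ΔR = 0.9600 − 0.800 = 0.1600

0.1600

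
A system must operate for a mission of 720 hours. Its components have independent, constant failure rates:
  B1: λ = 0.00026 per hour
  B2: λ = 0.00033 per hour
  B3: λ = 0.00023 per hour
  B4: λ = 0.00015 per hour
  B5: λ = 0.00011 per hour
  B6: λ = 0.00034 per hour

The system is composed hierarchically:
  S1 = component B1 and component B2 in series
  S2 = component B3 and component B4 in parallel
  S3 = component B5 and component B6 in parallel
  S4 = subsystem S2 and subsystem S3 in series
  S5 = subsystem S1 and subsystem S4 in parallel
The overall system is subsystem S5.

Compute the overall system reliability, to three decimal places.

0.989

R(B1) = exp(−0.00026 × 720) = 0.82928
R(B2) = exp(−0.00033 × 720) = 0.78852
R(B3) = exp(−0.00023 × 720) = 0.84739
R(B4) = exp(−0.00015 × 720) = 0.89763
R(B5) = exp(−0.00011 × 720) = 0.92386
R(B6) = exp(−0.00034 × 720) = 0.78286
Series (B1 and B2): 0.82928 × 0.78852 = 0.65390
Parallel (B3 and B4): 1 − (1 − 0.84739)(1 − 0.89763) = 0.98438
Parallel (B5 and B6): 1 − (1 − 0.92386)(1 − 0.78286) = 0.98347
Series ([0.98438] and [0.98347]): 0.98438 × 0.98347 = 0.96811
Parallel ([0.65390] and [0.96811]): 1 − (1 − 0.65390)(1 − 0.96811) = 0.989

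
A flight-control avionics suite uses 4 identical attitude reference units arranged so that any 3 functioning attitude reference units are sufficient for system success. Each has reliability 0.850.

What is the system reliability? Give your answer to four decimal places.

0.8905

R = Σ_{i=3}^{4} C(4,i) p^i (1−p)^{4−i} with p = 0.850
C(4,3)·0.850^3·0.150^1 = 0.368475
C(4,4)·0.850^4·0.150^0 = 0.522006
Sum = 0.8905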